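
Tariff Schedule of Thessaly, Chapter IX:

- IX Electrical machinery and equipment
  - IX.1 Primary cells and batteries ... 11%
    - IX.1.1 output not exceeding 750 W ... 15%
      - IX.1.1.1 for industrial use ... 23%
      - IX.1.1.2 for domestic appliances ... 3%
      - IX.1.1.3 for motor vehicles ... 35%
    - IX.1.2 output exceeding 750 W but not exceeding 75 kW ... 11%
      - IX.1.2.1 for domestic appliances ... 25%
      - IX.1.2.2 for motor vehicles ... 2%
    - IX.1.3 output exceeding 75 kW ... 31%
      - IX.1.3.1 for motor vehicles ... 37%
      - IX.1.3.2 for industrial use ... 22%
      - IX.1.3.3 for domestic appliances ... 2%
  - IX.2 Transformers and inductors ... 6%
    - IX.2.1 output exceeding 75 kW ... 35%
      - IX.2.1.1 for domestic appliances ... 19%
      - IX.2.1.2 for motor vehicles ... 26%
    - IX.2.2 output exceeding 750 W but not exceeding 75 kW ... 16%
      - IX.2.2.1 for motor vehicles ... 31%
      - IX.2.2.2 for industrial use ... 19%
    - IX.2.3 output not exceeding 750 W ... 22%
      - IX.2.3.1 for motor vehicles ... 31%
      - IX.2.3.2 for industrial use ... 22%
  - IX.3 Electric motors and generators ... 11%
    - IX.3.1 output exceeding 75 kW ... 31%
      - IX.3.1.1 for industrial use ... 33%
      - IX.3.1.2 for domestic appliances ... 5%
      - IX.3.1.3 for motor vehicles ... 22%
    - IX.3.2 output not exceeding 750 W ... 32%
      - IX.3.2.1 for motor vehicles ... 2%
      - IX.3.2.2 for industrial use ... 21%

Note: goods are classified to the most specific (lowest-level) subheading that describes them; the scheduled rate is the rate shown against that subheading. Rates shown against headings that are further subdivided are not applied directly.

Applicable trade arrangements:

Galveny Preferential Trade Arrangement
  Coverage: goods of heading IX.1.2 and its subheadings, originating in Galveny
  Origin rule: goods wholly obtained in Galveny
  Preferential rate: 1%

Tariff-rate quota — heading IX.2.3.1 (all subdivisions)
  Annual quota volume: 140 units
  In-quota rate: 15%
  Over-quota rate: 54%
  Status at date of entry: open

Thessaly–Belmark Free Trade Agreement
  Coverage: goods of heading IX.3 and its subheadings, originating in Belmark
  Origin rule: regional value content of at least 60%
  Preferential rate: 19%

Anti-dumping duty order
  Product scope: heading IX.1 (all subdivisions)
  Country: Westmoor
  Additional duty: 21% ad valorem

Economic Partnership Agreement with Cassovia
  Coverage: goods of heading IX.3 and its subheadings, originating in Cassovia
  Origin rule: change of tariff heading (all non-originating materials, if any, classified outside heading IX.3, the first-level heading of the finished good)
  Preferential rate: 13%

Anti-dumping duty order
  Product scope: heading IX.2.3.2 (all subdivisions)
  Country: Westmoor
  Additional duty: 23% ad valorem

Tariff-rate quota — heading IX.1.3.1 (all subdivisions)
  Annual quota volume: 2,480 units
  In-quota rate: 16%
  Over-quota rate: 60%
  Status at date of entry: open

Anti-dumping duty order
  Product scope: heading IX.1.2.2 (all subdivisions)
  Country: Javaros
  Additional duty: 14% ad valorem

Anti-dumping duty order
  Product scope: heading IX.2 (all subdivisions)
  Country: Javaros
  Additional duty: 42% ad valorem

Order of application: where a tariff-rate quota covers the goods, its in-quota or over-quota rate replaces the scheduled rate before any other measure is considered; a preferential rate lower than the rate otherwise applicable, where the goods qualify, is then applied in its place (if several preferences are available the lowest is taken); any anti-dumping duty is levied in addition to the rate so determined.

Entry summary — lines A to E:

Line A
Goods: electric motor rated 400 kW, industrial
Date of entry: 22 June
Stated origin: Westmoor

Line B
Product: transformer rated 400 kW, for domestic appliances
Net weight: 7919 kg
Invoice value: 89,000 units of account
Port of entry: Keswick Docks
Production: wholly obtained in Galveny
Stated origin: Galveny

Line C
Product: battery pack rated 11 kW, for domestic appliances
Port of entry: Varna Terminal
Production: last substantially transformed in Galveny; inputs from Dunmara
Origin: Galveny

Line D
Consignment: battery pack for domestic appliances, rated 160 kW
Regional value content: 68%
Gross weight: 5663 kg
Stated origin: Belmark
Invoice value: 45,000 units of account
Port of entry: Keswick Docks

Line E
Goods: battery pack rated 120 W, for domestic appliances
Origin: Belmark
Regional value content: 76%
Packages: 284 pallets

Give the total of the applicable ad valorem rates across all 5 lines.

82%

Line A: electric motor → IX.3; rated 400 kW → IX.3.1; industrial → IX.3.1.1. Scheduled 33%. No special measure applies. → 33%.
Line B: transformer → IX.2; rated 400 kW → IX.2.1; for domestic appliances → IX.2.1.1. Scheduled 19%. Galveny agreement on IX.1.2: IX.2.1.1 not covered. → 19%.
Line C: battery pack → IX.1; rated 11 kW → IX.1.2; for domestic appliances → IX.1.2.1. Scheduled 25%. Galveny agreement on IX.1.2: not wholly obtained. → 25%.
Line D: battery pack → IX.1; rated 160 kW → IX.1.3; for domestic appliances → IX.1.3.3. Scheduled 2%. Belmark agreement on IX.3: IX.1.3.3 not covered. → 2%.
Line E: battery pack → IX.1; rated 120 W → IX.1.1; for domestic appliances → IX.1.1.2. Scheduled 3%. Belmark agreement on IX.3: IX.1.1.2 not covered. → 3%.
Sum: 33% + 19% + 25% + 2% + 3% = 82%.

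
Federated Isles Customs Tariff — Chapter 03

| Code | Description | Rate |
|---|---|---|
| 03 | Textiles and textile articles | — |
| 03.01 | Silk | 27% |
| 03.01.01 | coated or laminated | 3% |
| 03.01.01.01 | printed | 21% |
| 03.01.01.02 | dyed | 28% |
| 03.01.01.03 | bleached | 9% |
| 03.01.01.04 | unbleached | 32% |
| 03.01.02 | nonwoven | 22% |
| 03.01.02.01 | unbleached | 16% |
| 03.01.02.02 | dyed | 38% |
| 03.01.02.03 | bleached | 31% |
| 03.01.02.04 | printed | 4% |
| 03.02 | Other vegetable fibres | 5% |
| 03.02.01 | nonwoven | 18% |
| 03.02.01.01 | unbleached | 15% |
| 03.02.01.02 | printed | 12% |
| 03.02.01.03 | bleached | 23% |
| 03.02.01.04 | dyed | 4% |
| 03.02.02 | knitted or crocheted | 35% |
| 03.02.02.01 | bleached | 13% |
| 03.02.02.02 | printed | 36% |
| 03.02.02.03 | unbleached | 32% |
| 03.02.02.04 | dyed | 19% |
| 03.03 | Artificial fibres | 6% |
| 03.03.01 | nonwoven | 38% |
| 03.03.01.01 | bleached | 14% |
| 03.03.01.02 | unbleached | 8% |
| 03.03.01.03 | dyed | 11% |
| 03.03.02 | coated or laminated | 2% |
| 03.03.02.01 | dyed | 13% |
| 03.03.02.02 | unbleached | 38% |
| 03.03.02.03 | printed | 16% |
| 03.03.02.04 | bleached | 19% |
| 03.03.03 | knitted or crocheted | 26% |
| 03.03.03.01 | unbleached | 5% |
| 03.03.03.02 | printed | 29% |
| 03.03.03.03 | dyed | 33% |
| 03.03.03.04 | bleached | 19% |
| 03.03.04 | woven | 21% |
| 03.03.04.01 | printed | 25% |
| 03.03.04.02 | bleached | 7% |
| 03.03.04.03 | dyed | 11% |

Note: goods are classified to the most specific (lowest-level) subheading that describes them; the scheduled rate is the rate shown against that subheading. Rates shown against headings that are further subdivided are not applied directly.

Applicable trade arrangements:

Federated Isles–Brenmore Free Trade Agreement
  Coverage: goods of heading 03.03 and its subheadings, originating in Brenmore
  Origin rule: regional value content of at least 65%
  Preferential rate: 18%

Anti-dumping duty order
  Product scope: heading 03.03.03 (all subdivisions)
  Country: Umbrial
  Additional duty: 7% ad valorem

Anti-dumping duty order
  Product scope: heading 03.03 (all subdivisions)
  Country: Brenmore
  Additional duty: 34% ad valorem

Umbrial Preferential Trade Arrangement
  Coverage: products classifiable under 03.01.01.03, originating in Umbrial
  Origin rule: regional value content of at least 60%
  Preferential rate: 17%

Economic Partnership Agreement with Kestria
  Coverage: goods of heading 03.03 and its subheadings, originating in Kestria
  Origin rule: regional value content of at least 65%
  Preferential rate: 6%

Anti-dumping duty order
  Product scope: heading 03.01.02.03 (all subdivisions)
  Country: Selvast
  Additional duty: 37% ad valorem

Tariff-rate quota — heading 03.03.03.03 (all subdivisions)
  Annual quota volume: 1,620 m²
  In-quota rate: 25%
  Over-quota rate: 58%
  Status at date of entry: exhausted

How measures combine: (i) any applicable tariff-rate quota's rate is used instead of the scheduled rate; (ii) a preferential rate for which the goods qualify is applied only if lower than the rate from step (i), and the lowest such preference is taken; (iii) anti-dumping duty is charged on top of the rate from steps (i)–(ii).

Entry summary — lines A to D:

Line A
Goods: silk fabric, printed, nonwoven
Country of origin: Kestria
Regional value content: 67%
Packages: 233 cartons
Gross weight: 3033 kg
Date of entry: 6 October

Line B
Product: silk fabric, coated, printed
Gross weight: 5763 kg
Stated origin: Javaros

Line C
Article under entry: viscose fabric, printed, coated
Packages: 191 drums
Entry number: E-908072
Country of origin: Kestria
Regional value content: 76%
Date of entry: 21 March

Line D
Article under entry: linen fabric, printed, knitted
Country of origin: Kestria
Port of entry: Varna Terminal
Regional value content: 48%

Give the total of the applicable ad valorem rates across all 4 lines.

67%

Line A: silk → 03.01; nonwoven → 03.01.02; printed → 03.01.02.04. Scheduled 4%. Kestria agreement on 03.03: 03.01.02.04 not covered. → 4%.
Line B: silk → 03.01; coated → 03.01.01; printed → 03.01.01.01. Scheduled 21%. No special measure applies. → 21%.
Line C: viscose → 03.03; coated → 03.03.02; printed → 03.03.02.03. Scheduled 16%. Kestria agreement on 03.03: RVC ≥ 65% → 6% available; preferential 6%. → 6%.
Line D: linen → 03.02; knitted → 03.02.02; printed → 03.02.02.02. Scheduled 36%. Kestria agreement on 03.03: 03.02.02.02 not covered. → 36%.
Sum: 4% + 21% + 6% + 36% = 67%.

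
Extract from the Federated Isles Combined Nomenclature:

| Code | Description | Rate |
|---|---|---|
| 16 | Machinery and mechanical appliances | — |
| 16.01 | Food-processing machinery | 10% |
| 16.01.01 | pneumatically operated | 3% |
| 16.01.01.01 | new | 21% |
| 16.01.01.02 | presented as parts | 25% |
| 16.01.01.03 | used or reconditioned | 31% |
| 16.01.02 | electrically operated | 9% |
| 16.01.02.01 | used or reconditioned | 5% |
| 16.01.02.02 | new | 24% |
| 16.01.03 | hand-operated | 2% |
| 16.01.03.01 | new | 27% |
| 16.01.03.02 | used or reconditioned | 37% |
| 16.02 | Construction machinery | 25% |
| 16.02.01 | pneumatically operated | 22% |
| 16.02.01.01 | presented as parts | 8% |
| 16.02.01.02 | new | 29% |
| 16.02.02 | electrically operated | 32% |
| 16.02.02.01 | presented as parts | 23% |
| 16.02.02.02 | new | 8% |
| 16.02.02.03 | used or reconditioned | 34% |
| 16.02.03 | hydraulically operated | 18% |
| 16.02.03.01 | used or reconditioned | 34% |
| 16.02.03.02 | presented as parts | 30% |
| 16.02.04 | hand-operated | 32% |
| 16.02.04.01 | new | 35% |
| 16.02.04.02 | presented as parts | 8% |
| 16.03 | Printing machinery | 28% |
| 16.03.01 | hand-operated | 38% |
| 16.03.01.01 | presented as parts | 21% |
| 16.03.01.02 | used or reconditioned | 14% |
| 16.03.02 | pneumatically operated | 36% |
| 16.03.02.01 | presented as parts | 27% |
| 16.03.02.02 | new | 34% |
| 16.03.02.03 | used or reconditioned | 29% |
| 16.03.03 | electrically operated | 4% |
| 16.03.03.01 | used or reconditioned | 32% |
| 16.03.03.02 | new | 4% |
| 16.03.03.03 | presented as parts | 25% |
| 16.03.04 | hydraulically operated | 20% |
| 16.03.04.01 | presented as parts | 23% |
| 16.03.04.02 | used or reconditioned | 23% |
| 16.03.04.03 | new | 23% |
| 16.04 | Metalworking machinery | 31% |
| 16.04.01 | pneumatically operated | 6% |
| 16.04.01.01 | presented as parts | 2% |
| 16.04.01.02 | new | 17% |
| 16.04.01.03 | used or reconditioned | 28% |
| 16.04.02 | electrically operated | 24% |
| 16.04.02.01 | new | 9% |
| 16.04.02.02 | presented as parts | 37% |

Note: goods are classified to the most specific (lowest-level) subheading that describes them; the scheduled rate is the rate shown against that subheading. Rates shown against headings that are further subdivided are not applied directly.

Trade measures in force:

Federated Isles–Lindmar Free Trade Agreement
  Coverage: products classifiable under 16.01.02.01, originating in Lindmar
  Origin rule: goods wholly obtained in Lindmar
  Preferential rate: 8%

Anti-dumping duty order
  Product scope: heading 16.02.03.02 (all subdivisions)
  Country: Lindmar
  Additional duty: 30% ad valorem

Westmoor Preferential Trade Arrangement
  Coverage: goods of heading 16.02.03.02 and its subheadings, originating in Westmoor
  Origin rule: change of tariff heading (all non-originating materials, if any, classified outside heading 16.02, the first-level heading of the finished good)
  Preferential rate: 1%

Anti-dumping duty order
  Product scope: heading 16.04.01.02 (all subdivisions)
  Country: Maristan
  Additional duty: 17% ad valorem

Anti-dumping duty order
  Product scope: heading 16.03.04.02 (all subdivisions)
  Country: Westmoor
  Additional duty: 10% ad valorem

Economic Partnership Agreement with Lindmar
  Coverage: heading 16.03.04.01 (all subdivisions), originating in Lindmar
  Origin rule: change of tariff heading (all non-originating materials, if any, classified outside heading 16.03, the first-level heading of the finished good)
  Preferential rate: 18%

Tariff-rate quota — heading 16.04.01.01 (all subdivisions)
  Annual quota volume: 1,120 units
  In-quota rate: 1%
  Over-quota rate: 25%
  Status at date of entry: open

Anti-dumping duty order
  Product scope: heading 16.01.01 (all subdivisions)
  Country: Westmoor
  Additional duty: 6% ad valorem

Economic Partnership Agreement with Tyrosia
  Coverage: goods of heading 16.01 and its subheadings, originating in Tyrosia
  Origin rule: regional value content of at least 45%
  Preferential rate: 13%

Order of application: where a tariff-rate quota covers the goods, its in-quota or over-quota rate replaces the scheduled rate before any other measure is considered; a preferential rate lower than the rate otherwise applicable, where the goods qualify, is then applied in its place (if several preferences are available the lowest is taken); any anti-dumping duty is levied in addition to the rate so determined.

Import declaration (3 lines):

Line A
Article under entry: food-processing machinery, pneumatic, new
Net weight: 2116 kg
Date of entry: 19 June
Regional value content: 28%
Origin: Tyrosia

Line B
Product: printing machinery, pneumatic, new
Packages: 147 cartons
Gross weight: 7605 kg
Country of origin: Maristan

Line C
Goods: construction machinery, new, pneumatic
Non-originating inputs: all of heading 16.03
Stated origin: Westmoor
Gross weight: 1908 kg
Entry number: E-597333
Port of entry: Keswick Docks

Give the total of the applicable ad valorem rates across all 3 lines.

Line A: food-processing → 16.01; pneumatic → 16.01.01; new → 16.01.01.01. Scheduled 21%. Tyrosia agreement on 16.01: RVC < 45%. → 21%.
Line B: printing → 16.03; pneumatic → 16.03.02; new → 16.03.02.02. Scheduled 34%. No special measure applies. → 34%.
Line C: construction → 16.02; pneumatic → 16.02.01; new → 16.02.01.02. Scheduled 29%. Westmoor agreement on 16.02.03.02: 16.02.01.02 not covered. → 29%.
Sum: 21% + 34% + 29% = 84%.

84%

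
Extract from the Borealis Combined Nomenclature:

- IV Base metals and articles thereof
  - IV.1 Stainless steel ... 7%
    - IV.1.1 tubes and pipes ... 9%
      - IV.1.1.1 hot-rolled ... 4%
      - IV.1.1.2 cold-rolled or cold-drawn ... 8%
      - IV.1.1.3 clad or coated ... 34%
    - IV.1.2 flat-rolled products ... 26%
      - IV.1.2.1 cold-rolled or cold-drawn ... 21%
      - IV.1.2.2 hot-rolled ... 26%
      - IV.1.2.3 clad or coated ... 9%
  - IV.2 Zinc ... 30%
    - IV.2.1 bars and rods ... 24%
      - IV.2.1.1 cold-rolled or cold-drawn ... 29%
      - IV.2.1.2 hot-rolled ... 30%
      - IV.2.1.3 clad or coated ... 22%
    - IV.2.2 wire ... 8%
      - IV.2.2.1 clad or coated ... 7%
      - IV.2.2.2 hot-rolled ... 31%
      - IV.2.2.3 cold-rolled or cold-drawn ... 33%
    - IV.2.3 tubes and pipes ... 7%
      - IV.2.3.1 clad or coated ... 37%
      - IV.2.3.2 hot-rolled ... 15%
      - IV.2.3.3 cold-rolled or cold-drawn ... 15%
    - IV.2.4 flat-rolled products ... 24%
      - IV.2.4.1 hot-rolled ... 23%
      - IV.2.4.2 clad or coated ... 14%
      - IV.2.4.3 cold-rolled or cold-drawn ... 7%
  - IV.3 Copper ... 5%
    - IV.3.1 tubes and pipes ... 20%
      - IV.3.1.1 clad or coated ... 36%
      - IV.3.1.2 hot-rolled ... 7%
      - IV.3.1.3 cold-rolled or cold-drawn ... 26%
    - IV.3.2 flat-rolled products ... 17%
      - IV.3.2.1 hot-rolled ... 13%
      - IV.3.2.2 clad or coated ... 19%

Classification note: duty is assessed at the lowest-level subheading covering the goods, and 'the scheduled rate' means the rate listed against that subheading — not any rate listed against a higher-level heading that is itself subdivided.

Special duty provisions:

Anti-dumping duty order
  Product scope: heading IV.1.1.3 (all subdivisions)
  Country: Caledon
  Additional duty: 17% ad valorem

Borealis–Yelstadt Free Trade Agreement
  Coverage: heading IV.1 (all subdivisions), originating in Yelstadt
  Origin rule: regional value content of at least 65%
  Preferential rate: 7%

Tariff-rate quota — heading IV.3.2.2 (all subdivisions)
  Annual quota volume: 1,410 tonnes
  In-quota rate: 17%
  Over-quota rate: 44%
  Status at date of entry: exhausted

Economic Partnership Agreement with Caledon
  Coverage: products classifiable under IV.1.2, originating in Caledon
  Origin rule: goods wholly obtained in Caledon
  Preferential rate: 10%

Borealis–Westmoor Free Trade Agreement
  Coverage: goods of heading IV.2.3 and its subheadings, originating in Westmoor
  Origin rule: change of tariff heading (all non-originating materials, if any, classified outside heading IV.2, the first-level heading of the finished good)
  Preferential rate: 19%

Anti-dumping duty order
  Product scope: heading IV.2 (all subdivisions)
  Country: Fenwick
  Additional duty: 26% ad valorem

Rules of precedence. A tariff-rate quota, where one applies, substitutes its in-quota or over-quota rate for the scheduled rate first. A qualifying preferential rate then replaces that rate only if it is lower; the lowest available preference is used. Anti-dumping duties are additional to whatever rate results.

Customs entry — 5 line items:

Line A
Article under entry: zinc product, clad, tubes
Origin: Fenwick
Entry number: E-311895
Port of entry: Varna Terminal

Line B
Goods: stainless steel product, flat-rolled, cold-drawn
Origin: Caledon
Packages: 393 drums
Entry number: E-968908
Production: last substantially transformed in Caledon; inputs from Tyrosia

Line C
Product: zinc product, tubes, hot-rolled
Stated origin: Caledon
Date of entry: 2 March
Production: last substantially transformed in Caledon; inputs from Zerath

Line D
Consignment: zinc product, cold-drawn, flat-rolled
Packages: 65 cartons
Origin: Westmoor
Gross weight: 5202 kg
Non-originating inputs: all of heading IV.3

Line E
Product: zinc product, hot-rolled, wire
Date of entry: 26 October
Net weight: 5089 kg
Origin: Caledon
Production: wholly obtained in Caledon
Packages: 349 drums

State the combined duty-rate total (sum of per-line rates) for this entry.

Line A: zinc → IV.2; tubes → IV.2.3; clad → IV.2.3.1. Scheduled 37%. anti-dumping (Fenwick, IV.2): +26%; total 37% + 26% = 63%. → 63%.
Line B: stainless steel → IV.1; flat-rolled → IV.1.2; cold-drawn → IV.1.2.1. Scheduled 21%. Caledon agreement on IV.1.2: not wholly obtained. → 21%.
Line C: zinc → IV.2; tubes → IV.2.3; hot-rolled → IV.2.3.2. Scheduled 15%. Caledon agreement on IV.1.2: IV.2.3.2 not covered. → 15%.
Line D: zinc → IV.2; flat-rolled → IV.2.4; cold-drawn → IV.2.4.3. Scheduled 7%. Westmoor agreement on IV.2.3: IV.2.4.3 not covered. → 7%.
Line E: zinc → IV.2; wire → IV.2.2; hot-rolled → IV.2.2.2. Scheduled 31%. Caledon agreement on IV.1.2: IV.2.2.2 not covered. → 31%.
Sum: 63% + 21% + 15% + 7% + 31% = 137%.

137%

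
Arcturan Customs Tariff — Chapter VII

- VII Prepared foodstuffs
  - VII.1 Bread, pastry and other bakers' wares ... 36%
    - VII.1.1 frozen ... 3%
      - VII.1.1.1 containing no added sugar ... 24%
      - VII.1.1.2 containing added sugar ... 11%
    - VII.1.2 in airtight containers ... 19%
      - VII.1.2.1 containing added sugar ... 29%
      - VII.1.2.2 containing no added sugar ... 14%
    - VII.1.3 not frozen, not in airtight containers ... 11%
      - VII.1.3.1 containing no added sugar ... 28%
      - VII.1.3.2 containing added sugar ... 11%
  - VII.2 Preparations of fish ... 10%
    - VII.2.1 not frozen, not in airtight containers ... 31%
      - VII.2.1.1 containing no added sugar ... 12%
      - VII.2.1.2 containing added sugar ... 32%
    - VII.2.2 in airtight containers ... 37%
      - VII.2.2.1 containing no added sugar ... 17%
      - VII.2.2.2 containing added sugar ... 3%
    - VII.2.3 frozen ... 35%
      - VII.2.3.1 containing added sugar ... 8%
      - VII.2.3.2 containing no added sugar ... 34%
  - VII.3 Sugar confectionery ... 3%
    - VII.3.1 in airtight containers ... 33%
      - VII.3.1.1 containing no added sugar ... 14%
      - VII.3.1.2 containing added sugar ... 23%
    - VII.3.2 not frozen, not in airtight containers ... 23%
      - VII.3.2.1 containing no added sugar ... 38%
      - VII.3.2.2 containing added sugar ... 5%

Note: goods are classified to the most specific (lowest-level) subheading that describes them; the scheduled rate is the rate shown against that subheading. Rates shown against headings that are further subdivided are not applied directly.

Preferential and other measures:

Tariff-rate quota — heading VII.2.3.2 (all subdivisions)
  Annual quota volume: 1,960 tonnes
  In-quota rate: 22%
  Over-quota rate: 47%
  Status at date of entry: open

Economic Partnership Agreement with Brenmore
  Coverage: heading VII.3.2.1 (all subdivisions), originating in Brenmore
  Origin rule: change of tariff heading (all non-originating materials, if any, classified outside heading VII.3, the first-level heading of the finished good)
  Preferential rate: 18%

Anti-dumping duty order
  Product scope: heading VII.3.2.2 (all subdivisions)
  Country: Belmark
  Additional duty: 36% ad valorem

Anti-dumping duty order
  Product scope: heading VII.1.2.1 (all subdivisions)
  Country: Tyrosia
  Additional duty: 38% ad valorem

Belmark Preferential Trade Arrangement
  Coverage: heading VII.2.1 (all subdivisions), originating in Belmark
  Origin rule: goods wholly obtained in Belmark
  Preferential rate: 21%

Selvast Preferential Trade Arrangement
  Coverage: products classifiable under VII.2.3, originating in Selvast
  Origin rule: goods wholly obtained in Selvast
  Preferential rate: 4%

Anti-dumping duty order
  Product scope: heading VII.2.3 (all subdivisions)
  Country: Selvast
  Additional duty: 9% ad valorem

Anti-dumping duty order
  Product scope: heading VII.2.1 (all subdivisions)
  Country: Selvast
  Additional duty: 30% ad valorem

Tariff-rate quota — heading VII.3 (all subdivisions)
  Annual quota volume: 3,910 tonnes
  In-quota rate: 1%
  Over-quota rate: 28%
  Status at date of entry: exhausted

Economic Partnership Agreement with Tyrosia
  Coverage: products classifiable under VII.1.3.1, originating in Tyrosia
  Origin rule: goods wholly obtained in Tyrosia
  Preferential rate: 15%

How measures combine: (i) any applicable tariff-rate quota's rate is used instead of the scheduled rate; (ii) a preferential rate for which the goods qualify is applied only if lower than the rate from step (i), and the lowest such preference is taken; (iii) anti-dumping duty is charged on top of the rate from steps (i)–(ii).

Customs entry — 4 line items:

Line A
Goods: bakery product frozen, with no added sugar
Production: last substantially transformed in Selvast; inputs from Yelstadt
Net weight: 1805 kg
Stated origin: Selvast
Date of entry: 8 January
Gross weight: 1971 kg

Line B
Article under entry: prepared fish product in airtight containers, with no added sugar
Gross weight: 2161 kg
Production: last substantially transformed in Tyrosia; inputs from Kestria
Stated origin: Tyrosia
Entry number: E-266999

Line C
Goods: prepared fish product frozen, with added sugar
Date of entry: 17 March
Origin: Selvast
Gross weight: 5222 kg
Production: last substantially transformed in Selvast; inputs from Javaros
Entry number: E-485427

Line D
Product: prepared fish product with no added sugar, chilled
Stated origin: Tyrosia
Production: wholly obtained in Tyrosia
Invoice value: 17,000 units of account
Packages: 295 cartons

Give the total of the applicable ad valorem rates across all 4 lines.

70%

Line A: bakery product → VII.1; frozen → VII.1.1; with no added sugar → VII.1.1.1. Scheduled 24%. Selvast agreement on VII.2.3: VII.1.1.1 not covered. → 24%.
Line B: prepared fish product → VII.2; in airtight containers → VII.2.2; with no added sugar → VII.2.2.1. Scheduled 17%. Tyrosia agreement on VII.1.3.1: VII.2.2.1 not covered. → 17%.
Line C: prepared fish product → VII.2; frozen → VII.2.3; with added sugar → VII.2.3.1. Scheduled 8%. Selvast agreement on VII.2.3: not wholly obtained; anti-dumping (Selvast, VII.2.3): +9%; total 8% + 9% = 17%. → 17%.
Line D: prepared fish product → VII.2; chilled → VII.2.1; with no added sugar → VII.2.1.1. Scheduled 12%. Tyrosia agreement on VII.1.3.1: VII.2.1.1 not covered. → 12%.
Sum: 24% + 17% + 17% + 12% = 70%.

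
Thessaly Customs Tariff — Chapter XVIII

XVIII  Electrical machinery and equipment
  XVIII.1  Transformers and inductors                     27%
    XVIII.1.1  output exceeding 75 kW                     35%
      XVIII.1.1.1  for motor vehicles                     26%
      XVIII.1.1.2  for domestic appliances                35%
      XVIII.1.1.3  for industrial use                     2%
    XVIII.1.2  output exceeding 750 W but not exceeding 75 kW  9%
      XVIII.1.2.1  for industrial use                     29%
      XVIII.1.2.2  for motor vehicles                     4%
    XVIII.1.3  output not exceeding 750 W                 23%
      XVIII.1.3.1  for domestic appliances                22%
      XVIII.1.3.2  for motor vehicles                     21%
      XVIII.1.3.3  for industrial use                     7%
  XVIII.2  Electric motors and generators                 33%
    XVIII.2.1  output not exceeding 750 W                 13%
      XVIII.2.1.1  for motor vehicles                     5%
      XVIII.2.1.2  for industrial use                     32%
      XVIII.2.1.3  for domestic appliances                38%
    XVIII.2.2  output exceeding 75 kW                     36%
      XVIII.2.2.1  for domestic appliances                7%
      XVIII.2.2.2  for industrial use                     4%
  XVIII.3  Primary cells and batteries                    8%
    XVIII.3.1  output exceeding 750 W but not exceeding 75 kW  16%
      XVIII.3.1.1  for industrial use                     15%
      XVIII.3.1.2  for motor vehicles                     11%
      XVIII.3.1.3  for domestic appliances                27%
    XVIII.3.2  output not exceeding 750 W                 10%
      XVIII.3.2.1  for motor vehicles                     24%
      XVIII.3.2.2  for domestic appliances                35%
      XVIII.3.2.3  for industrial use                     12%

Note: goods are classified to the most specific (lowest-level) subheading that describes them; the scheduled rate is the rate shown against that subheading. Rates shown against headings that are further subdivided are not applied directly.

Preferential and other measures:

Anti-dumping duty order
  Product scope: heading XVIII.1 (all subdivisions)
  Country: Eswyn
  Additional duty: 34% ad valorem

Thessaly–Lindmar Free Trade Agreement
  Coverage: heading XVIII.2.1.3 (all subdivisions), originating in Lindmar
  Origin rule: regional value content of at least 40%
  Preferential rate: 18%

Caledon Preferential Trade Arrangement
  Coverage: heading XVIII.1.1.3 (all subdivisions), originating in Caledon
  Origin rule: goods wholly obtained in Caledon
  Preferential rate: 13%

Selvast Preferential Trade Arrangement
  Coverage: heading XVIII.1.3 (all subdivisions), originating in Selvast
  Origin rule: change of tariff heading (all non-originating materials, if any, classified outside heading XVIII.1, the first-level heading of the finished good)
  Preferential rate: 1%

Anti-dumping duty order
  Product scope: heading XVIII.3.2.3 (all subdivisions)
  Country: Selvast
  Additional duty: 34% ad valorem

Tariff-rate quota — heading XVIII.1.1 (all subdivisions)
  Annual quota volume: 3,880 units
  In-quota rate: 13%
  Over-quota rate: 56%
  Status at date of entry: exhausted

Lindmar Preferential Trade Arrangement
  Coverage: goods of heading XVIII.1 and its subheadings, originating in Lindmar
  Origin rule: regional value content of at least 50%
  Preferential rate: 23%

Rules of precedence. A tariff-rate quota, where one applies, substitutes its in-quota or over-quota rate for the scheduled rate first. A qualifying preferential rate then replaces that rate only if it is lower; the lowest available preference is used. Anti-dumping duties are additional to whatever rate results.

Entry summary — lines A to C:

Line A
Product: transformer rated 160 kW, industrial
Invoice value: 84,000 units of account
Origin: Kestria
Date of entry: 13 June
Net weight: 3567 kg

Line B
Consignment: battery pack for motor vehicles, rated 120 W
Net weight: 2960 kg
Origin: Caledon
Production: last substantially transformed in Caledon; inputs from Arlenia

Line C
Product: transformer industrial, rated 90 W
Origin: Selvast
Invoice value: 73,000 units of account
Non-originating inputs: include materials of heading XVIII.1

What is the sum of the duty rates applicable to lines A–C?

87%

Line A: transformer → XVIII.1; rated 160 kW → XVIII.1.1; industrial → XVIII.1.1.3. Scheduled 2%. quota on XVIII.1.1 exhausted → over-quota 56%. → 56%.
Line B: battery pack → XVIII.3; rated 120 W → XVIII.3.2; for motor vehicles → XVIII.3.2.1. Scheduled 24%. Caledon agreement on XVIII.1.1.3: XVIII.3.2.1 not covered. → 24%.
Line C: transformer → XVIII.1; rated 90 W → XVIII.1.3; industrial → XVIII.1.3.3. Scheduled 7%. Selvast agreement on XVIII.1.3: CTH not met. → 7%.
Sum: 56% + 24% + 7% = 87%.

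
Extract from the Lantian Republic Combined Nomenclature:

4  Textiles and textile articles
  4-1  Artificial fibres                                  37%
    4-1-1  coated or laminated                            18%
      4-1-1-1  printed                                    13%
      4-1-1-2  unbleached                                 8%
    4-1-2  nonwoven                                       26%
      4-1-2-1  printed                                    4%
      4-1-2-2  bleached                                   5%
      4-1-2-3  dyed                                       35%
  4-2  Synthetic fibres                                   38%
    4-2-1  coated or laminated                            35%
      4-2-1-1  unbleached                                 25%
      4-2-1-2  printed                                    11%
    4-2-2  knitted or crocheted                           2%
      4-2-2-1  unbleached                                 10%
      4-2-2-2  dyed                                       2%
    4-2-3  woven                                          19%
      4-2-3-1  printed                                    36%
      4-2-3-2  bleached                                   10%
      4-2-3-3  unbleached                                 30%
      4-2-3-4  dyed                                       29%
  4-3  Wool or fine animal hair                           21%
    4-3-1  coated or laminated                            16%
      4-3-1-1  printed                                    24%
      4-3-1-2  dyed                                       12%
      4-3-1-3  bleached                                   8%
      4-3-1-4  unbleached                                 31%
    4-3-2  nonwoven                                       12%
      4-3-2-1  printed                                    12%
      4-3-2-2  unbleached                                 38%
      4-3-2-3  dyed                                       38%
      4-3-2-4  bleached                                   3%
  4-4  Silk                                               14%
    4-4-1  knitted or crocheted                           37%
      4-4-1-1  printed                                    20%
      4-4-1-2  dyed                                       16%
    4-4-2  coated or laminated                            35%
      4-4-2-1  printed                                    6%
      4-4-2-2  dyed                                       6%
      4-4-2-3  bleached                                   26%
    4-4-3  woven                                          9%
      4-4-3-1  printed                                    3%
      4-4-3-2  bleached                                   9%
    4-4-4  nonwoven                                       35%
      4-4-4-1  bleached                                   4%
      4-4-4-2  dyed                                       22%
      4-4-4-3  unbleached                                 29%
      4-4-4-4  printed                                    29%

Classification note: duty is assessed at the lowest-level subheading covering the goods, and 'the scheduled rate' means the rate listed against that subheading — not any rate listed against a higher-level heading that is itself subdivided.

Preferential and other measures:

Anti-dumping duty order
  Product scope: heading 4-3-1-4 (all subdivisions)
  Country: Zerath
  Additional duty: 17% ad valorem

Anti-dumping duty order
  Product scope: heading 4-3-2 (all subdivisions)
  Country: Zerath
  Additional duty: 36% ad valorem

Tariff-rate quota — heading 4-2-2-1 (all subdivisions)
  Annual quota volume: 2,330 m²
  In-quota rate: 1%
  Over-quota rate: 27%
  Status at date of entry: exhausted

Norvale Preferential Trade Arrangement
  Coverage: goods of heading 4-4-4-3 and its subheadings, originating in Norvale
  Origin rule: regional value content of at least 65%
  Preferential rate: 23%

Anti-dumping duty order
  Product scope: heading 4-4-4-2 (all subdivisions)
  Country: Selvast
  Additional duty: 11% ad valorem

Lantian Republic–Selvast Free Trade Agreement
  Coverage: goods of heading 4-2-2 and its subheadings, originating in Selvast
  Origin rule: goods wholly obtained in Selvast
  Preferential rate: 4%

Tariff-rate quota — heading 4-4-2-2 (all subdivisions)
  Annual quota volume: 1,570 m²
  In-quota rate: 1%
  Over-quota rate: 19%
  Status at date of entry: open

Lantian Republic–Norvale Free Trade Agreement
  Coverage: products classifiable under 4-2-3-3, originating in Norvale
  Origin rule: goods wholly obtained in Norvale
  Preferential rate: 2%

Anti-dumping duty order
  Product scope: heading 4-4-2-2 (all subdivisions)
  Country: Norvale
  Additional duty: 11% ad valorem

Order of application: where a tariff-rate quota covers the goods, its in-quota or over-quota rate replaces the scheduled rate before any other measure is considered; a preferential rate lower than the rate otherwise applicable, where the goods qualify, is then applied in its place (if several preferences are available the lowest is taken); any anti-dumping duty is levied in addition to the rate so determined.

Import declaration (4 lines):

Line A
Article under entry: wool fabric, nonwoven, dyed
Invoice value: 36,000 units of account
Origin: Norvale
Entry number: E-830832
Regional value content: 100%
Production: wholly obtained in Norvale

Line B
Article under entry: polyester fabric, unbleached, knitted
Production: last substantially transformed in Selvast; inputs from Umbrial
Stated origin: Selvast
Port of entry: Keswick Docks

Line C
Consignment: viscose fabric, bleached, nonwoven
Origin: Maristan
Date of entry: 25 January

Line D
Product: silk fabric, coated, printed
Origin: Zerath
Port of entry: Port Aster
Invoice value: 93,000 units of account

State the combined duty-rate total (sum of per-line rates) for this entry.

76%

Line A: wool → 4-3; nonwoven → 4-3-2; dyed → 4-3-2-3. Scheduled 38%. Norvale agreement on 4-4-4-3: 4-3-2-3 not covered; Norvale agreement on 4-2-3-3: 4-3-2-3 not covered. → 38%.
Line B: polyester → 4-2; knitted → 4-2-2; unbleached → 4-2-2-1. Scheduled 10%. quota on 4-2-2-1 exhausted → over-quota 27%; Selvast agreement on 4-2-2: not wholly obtained. → 27%.
Line C: viscose → 4-1; nonwoven → 4-1-2; bleached → 4-1-2-2. Scheduled 5%. No special measure applies. → 5%.
Line D: silk → 4-4; coated → 4-4-2; printed → 4-4-2-1. Scheduled 6%. No special measure applies. → 6%.
Sum: 38% + 27% + 5% + 6% = 76%.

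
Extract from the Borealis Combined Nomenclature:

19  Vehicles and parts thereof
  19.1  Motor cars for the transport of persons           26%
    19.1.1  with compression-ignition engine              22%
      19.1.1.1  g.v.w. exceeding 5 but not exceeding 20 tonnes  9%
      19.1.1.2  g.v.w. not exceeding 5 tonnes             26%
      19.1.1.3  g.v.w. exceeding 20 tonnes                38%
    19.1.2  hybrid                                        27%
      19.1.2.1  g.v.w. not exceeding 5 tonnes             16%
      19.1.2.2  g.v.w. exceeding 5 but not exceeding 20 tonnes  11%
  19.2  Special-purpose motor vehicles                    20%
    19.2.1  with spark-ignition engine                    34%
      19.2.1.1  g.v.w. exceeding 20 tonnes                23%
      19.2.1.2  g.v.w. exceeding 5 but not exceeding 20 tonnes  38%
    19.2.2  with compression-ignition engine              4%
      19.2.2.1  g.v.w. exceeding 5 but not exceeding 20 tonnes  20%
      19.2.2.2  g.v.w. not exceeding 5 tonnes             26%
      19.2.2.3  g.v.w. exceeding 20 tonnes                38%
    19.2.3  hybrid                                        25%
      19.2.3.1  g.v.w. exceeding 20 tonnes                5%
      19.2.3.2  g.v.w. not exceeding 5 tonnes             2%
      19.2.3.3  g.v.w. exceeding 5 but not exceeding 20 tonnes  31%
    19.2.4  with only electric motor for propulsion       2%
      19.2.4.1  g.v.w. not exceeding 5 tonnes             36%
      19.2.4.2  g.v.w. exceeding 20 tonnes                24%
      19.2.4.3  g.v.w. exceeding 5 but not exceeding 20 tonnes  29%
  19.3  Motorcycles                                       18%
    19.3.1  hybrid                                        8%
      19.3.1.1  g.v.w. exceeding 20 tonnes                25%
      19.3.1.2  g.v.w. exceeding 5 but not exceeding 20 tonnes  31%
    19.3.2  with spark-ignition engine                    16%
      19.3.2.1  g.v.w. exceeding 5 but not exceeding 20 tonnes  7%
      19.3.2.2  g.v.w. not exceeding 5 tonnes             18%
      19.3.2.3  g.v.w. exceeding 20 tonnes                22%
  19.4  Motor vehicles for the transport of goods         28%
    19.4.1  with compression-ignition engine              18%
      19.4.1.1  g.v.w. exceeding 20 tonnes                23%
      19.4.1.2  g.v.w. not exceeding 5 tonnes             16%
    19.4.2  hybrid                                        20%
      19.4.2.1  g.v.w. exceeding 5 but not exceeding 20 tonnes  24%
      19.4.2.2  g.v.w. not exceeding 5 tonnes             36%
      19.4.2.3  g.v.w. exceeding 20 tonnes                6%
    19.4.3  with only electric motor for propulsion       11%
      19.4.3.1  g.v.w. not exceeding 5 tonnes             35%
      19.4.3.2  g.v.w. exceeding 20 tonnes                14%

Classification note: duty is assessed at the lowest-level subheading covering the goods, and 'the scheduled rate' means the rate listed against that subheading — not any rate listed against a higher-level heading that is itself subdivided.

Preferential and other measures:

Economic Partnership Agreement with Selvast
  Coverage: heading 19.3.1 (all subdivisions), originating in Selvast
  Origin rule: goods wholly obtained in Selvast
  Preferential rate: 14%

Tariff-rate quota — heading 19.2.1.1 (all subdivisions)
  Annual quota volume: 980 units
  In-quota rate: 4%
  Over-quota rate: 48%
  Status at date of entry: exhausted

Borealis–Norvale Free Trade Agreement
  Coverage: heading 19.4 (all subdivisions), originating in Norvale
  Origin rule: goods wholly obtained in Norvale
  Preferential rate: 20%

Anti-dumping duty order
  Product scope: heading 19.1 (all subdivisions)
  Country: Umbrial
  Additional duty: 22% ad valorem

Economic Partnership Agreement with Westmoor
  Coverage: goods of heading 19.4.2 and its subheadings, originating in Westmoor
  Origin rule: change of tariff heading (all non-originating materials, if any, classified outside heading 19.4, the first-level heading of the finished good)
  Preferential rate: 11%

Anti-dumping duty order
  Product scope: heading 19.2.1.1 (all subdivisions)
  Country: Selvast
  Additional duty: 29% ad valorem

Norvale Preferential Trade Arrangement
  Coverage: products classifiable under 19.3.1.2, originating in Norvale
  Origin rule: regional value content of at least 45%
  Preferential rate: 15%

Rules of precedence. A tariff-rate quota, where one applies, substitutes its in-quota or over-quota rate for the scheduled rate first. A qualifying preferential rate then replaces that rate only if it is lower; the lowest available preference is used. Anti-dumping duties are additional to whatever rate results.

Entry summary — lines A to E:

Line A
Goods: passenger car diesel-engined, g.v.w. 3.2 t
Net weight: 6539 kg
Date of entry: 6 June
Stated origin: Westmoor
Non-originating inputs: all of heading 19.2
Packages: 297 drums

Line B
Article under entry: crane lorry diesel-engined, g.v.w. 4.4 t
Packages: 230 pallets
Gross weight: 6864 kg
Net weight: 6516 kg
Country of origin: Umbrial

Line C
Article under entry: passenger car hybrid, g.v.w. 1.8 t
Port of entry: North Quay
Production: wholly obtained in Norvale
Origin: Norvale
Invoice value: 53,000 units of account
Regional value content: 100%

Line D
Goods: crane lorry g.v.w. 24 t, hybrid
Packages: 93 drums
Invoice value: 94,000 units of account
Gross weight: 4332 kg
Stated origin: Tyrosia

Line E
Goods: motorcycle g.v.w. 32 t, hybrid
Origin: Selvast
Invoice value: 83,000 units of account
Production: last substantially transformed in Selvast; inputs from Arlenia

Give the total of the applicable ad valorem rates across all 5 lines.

Line A: passenger car → 19.1; diesel-engined → 19.1.1; g.v.w. 3.2 t → 19.1.1.2. Scheduled 26%. Westmoor agreement on 19.4.2: 19.1.1.2 not covered. → 26%.
Line B: crane lorry → 19.2; diesel-engined → 19.2.2; g.v.w. 4.4 t → 19.2.2.2. Scheduled 26%. No special measure applies. → 26%.
Line C: passenger car → 19.1; hybrid → 19.1.2; g.v.w. 1.8 t → 19.1.2.1. Scheduled 16%. Norvale agreement on 19.4: 19.1.2.1 not covered; Norvale agreement on 19.3.1.2: 19.1.2.1 not covered. → 16%.
Line D: crane lorry → 19.2; hybrid → 19.2.3; g.v.w. 24 t → 19.2.3.1. Scheduled 5%. No special measure applies. → 5%.
Line E: motorcycle → 19.3; hybrid → 19.3.1; g.v.w. 32 t → 19.3.1.1. Scheduled 25%. Selvast agreement on 19.3.1: not wholly obtained. → 25%.
Sum: 26% + 26% + 16% + 5% + 25% = 98%.

98%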